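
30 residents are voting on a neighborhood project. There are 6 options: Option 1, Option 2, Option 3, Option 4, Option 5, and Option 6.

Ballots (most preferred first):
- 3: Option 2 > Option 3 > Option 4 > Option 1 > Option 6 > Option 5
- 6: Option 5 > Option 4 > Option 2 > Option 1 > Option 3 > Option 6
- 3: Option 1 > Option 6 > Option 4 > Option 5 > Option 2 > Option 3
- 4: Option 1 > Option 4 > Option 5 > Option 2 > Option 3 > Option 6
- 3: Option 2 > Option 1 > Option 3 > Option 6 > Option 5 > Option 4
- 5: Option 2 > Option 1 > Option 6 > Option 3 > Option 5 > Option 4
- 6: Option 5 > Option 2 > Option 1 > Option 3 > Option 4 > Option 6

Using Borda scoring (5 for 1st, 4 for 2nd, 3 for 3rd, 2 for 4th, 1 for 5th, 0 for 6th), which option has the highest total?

Option 1: 3×2 + 6×2 + 3×5 + 4×5 + 3×4 + 5×4 + 6×3 = 103
Option 2: 3×5 + 6×3 + 3×1 + 4×2 + 3×5 + 5×5 + 6×4 = 108
Option 3: 3×4 + 6×1 + 3×0 + 4×1 + 3×3 + 5×2 + 6×2 = 53
Option 4: 3×3 + 6×4 + 3×3 + 4×4 + 3×0 + 5×0 + 6×1 = 64
Option 5: 3×0 + 6×5 + 3×2 + 4×3 + 3×1 + 5×1 + 6×5 = 86
Option 6: 3×1 + 6×0 + 3×4 + 4×0 + 3×2 + 5×3 + 6×0 = 36

Option 2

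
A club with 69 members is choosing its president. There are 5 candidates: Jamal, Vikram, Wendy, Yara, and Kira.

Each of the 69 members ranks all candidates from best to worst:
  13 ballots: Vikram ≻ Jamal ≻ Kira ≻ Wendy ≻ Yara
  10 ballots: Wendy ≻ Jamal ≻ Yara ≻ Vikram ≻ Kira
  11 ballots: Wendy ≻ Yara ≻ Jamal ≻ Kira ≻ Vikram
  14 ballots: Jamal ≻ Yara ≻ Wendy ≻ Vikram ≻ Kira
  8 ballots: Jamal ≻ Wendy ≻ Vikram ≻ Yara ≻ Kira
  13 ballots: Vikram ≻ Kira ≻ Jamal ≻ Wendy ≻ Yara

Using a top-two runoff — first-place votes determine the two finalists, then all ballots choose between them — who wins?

Round 1 first-place votes: Jamal 22, Vikram 26, Wendy 21, Yara 0, Kira 0. Vikram and Jamal advance.
Runoff: Vikram is ranked above Jamal on 26 ballots, Jamal above Vikram on 43.

Jamal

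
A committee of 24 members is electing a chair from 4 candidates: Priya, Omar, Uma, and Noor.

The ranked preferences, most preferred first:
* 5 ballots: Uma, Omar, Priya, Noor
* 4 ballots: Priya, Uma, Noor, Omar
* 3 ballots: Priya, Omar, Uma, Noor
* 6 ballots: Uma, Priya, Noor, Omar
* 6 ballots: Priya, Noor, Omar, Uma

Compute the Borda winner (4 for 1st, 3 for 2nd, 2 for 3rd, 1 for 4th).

Priya

Priya: 5×2 + 4×4 + 3×4 + 6×3 + 6×4 = 80
Omar: 5×3 + 4×1 + 3×3 + 6×1 + 6×2 = 46
Uma: 5×4 + 4×3 + 3×2 + 6×4 + 6×1 = 68
Noor: 5×1 + 4×2 + 3×1 + 6×2 + 6×3 = 46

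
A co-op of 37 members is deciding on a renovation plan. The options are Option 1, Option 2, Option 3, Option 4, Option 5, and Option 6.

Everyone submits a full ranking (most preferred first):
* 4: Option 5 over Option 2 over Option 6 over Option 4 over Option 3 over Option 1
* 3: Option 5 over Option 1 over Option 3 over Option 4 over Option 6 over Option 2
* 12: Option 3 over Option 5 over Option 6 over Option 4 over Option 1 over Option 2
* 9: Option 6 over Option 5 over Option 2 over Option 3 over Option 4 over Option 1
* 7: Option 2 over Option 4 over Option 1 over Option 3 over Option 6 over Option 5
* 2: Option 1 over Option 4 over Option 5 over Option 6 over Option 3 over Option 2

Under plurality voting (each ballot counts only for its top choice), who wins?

First-place votes: Option 1 2, Option 2 7, Option 3 12, Option 4 0, Option 5 7, Option 6 9.

Option 3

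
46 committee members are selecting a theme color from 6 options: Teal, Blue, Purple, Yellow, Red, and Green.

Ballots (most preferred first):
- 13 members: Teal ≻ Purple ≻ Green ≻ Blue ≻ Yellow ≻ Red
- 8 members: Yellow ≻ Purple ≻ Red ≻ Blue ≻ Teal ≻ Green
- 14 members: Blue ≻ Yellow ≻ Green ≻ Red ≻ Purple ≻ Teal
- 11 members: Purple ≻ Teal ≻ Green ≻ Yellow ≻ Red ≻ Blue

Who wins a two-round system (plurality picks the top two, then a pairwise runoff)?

Teal

Round 1 first-place votes: Teal 13, Blue 14, Purple 11, Yellow 8, Red 0, Green 0. Blue and Teal advance.
Runoff: Blue is ranked above Teal on 22 ballots, Teal above Blue on 24.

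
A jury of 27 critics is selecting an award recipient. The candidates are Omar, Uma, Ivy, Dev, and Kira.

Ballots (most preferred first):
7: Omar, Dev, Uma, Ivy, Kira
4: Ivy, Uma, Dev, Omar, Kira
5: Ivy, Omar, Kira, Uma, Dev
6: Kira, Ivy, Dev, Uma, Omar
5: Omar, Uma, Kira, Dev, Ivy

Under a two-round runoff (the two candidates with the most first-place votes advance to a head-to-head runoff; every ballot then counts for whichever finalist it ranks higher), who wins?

Ivy

Round 1 first-place votes: Omar 12, Uma 0, Ivy 9, Dev 0, Kira 6. Omar and Ivy advance.
Runoff: Omar is ranked above Ivy on 12 ballots, Ivy above Omar on 15.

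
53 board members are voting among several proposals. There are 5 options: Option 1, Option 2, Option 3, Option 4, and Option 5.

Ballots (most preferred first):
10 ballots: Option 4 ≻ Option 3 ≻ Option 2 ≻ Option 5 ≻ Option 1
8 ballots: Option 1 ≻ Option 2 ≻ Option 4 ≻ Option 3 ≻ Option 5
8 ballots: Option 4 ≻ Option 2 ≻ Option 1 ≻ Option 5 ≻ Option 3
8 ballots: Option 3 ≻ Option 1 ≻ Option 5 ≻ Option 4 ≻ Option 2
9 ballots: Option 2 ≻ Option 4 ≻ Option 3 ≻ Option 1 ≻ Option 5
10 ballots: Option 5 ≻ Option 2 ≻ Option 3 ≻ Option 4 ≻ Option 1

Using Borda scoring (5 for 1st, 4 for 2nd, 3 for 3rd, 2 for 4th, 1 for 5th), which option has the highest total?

Option 2

Option 1: 10×1 + 8×5 + 8×3 + 8×4 + 9×2 + 10×1 = 134
Option 2: 10×3 + 8×4 + 8×4 + 8×1 + 9×5 + 10×4 = 187
Option 3: 10×4 + 8×2 + 8×1 + 8×5 + 9×3 + 10×3 = 161
Option 4: 10×5 + 8×3 + 8×5 + 8×2 + 9×4 + 10×2 = 186
Option 5: 10×2 + 8×1 + 8×2 + 8×3 + 9×1 + 10×5 = 127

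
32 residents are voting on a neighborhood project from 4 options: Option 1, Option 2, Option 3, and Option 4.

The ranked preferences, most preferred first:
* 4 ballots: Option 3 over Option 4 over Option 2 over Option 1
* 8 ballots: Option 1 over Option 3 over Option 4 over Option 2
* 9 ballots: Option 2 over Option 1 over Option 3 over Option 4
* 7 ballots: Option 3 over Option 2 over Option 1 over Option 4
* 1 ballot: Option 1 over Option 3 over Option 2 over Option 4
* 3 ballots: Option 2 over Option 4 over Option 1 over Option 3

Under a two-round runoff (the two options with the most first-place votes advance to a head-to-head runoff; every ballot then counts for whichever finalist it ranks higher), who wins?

Option 3

Round 1 first-place votes: Option 1 9, Option 2 12, Option 3 11, Option 4 0. Option 2 and Option 3 advance.
Runoff: Option 2 is ranked above Option 3 on 12 ballots, Option 3 above Option 2 on 20.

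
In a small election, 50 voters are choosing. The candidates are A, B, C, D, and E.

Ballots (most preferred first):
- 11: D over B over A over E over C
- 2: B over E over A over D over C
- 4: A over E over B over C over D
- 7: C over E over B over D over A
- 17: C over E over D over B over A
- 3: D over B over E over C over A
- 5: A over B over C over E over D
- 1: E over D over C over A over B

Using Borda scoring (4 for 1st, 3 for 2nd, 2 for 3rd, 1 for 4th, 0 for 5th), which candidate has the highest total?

A: 11×2 + 2×2 + 4×4 + 7×0 + 17×0 + 3×0 + 5×4 + 1×1 = 63
B: 11×3 + 2×4 + 4×2 + 7×2 + 17×1 + 3×3 + 5×3 + 1×0 = 104
C: 11×0 + 2×0 + 4×1 + 7×4 + 17×4 + 3×1 + 5×2 + 1×2 = 115
D: 11×4 + 2×1 + 4×0 + 7×1 + 17×2 + 3×4 + 5×0 + 1×3 = 102
E: 11×1 + 2×3 + 4×3 + 7×3 + 17×3 + 3×2 + 5×1 + 1×4 = 116

E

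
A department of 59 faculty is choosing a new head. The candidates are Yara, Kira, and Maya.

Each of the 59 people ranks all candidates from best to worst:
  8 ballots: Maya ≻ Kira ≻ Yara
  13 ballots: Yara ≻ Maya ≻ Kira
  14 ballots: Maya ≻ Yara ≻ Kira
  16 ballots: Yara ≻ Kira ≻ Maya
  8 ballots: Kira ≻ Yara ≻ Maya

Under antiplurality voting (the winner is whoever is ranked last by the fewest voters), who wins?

Last-place votes: Yara 8, Kira 27, Maya 24.

Yara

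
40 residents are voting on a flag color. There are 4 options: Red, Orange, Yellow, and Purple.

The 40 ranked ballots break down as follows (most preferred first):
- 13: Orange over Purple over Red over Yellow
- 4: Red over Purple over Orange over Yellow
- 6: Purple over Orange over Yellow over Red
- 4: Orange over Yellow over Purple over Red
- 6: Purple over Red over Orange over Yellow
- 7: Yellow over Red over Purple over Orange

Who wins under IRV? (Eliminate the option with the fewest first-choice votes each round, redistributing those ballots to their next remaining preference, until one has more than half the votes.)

Round 1: Red 4, Orange 17, Yellow 7, Purple 12. Red eliminated.
Round 2: Orange 17, Yellow 7, Purple 16. Yellow eliminated.
Round 3: Orange 17, Purple 23. Purple has a majority (≥21).

Purple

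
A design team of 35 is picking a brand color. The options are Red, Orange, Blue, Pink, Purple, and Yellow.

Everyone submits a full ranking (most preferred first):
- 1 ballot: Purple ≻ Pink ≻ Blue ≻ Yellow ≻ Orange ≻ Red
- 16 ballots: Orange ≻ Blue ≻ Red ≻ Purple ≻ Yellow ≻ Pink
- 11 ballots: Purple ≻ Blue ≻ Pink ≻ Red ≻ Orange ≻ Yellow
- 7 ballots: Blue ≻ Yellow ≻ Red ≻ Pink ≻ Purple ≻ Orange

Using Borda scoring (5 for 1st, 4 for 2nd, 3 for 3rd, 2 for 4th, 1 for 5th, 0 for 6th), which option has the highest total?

Blue

Red: 1×0 + 16×3 + 11×2 + 7×3 = 91
Orange: 1×1 + 16×5 + 11×1 + 7×0 = 92
Blue: 1×3 + 16×4 + 11×4 + 7×5 = 146
Pink: 1×4 + 16×0 + 11×3 + 7×2 = 51
Purple: 1×5 + 16×2 + 11×5 + 7×1 = 99
Yellow: 1×2 + 16×1 + 11×0 + 7×4 = 46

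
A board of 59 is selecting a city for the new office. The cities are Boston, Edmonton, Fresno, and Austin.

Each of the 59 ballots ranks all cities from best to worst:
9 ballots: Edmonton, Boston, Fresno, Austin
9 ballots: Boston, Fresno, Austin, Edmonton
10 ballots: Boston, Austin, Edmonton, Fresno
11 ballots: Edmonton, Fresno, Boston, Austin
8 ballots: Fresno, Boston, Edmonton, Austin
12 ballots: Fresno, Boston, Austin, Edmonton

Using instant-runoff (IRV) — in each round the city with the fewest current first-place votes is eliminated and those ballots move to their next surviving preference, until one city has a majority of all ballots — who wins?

Edmonton

Round 1: Boston 19, Edmonton 20, Fresno 20, Austin 0. Austin eliminated.
Round 2: Boston 19, Edmonton 20, Fresno 20. Boston eliminated.
Round 3: Edmonton 30, Fresno 29. Edmonton has a majority (≥30).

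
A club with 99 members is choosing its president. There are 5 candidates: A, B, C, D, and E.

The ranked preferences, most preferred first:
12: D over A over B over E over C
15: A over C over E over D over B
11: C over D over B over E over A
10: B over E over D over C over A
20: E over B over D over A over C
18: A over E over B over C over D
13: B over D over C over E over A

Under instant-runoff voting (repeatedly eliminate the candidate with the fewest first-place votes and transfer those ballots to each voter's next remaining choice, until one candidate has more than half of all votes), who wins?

Round 1: A 33, B 23, C 11, D 12, E 20. C eliminated.
Round 2: A 33, B 23, D 23, E 20. E eliminated.
Round 3: A 33, B 43, D 23. D eliminated.
Round 4: A 45, B 54. B has a majority (≥50).

B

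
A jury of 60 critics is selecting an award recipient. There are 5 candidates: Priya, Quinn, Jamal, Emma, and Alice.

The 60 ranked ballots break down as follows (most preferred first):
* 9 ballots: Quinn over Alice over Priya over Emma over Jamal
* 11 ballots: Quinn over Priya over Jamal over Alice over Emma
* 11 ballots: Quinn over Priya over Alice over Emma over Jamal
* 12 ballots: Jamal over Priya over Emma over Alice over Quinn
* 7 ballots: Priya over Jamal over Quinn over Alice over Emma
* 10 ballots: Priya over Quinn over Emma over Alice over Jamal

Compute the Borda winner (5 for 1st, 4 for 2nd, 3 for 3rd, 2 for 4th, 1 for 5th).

Priya

Priya: 9×3 + 11×4 + 11×4 + 12×4 + 7×5 + 10×5 = 248
Quinn: 9×5 + 11×5 + 11×5 + 12×1 + 7×3 + 10×4 = 228
Jamal: 9×1 + 11×3 + 11×1 + 12×5 + 7×4 + 10×1 = 151
Emma: 9×2 + 11×1 + 11×2 + 12×3 + 7×1 + 10×3 = 124
Alice: 9×4 + 11×2 + 11×3 + 12×2 + 7×2 + 10×2 = 149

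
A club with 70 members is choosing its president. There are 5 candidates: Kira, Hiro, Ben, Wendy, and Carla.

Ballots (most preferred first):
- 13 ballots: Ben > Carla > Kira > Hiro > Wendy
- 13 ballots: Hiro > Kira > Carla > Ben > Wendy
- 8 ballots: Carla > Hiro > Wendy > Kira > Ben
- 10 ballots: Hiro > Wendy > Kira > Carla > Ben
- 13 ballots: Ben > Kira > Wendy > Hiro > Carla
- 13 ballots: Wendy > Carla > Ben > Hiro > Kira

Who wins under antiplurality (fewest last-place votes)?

Last-place votes: Kira 13, Hiro 0, Ben 18, Wendy 26, Carla 13.

Hiro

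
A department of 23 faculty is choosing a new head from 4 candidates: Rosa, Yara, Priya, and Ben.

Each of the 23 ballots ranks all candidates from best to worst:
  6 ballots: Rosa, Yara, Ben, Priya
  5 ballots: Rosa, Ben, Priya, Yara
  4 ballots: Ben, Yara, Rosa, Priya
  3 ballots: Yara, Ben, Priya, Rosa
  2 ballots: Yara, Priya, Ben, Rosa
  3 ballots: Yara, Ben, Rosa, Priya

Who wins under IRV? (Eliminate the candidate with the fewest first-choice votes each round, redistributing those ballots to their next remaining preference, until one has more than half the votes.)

Round 1: Rosa 11, Yara 8, Priya 0, Ben 4. Priya eliminated.
Round 2: Rosa 11, Yara 8, Ben 4. Ben eliminated.
Round 3: Rosa 11, Yara 12. Yara has a majority (≥12).

Yara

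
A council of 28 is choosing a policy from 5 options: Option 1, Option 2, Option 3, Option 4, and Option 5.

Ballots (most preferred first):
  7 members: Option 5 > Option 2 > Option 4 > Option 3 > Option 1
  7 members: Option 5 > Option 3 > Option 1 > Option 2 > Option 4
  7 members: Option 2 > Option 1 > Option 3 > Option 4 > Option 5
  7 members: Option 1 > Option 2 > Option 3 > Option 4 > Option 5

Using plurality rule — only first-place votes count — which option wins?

Option 5

First-place votes: Option 1 7, Option 2 7, Option 3 0, Option 4 0, Option 5 14.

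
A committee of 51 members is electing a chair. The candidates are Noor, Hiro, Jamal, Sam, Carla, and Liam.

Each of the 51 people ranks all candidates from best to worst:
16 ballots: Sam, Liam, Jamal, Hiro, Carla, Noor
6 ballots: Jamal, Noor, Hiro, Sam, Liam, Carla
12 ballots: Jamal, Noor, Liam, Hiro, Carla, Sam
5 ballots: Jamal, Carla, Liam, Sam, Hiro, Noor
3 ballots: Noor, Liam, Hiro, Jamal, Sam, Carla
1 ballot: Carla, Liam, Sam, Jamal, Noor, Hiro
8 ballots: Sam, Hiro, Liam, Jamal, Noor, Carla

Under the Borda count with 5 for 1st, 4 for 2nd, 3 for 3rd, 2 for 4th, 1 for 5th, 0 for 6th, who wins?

Noor: 16×0 + 6×4 + 12×4 + 5×0 + 3×5 + 1×1 + 8×1 = 96
Hiro: 16×2 + 6×3 + 12×2 + 5×1 + 3×3 + 1×0 + 8×4 = 120
Jamal: 16×3 + 6×5 + 12×5 + 5×5 + 3×2 + 1×2 + 8×2 = 187
Sam: 16×5 + 6×2 + 12×0 + 5×2 + 3×1 + 1×3 + 8×5 = 148
Carla: 16×1 + 6×0 + 12×1 + 5×4 + 3×0 + 1×5 + 8×0 = 53
Liam: 16×4 + 6×1 + 12×3 + 5×3 + 3×4 + 1×4 + 8×3 = 161

Jamal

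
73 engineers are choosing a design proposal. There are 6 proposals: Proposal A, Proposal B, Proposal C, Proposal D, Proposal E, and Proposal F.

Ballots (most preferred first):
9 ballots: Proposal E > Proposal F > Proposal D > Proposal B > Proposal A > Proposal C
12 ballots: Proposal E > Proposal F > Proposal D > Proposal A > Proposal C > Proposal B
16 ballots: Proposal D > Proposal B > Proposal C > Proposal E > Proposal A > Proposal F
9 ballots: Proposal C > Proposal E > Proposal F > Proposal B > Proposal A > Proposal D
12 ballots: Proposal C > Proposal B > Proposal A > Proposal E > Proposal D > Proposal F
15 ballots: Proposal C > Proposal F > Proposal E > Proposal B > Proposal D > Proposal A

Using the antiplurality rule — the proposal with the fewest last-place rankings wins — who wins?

Proposal E

Last-place votes: Proposal A 15, Proposal B 12, Proposal C 9, Proposal D 9, Proposal E 0, Proposal F 28.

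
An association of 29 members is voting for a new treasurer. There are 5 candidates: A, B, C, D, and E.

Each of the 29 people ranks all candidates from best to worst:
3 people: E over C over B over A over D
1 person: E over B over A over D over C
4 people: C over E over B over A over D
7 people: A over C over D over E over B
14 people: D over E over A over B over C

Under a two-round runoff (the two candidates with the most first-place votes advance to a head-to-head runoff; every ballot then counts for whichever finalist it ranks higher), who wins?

A

Round 1 first-place votes: A 7, B 0, C 4, D 14, E 4. D and A advance.
Runoff: D is ranked above A on 14 ballots, A above D on 15.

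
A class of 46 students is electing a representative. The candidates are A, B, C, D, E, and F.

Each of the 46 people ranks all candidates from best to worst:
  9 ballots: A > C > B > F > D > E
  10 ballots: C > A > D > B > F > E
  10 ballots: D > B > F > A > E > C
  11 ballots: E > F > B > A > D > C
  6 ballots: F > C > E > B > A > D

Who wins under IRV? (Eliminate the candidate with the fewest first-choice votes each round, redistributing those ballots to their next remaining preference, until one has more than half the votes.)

C

Round 1: A 9, B 0, C 10, D 10, E 11, F 6. B eliminated.
Round 2: A 9, C 10, D 10, E 11, F 6. F eliminated.
Round 3: A 9, C 16, D 10, E 11. A eliminated.
Round 4: C 25, D 10, E 11. C has a majority (≥24).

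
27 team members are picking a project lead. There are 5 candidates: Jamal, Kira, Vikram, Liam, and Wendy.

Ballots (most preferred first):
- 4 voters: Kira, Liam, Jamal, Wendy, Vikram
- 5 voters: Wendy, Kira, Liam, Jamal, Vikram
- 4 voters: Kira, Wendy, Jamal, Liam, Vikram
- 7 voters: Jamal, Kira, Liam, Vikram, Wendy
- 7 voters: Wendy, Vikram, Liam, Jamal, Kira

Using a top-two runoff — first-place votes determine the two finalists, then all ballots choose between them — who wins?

Kira

Round 1 first-place votes: Jamal 7, Kira 8, Vikram 0, Liam 0, Wendy 12. Wendy and Kira advance.
Runoff: Wendy is ranked above Kira on 12 ballots, Kira above Wendy on 15.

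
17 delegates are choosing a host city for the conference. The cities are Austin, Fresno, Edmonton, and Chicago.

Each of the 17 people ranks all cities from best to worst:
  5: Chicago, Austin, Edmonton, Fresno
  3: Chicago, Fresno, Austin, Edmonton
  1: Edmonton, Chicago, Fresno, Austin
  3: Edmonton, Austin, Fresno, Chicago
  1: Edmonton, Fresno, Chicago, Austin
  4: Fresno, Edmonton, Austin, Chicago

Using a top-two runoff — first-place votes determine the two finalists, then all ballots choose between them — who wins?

Edmonton

Round 1 first-place votes: Austin 0, Fresno 4, Edmonton 5, Chicago 8. Chicago and Edmonton advance.
Runoff: Chicago is ranked above Edmonton on 8 ballots, Edmonton above Chicago on 9.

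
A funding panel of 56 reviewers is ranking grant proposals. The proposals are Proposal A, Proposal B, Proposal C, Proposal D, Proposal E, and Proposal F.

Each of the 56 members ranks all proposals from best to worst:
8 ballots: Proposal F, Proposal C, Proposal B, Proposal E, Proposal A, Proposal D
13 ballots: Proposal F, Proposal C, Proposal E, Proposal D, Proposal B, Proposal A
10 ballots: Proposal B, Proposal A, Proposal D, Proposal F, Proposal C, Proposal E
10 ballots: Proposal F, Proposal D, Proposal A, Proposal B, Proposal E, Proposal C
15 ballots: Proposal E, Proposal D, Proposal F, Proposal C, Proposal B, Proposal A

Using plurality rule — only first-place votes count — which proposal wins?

Proposal F

First-place votes: Proposal A 0, Proposal B 10, Proposal C 0, Proposal D 0, Proposal E 15, Proposal F 31.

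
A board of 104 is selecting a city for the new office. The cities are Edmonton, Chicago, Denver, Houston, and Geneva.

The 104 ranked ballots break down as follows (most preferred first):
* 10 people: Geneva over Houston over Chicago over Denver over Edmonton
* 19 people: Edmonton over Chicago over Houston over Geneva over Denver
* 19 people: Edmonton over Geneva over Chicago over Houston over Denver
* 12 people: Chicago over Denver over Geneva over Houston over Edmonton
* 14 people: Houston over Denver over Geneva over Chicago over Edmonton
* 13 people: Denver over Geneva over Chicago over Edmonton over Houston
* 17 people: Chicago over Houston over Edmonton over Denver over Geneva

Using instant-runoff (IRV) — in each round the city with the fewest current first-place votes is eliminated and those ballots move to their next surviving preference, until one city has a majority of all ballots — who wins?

Chicago

Round 1: Edmonton 38, Chicago 29, Denver 13, Houston 14, Geneva 10. Geneva eliminated.
Round 2: Edmonton 38, Chicago 29, Denver 13, Houston 24. Denver eliminated.
Round 3: Edmonton 38, Chicago 42, Houston 24. Houston eliminated.
Round 4: Edmonton 38, Chicago 66. Chicago has a majority (≥53).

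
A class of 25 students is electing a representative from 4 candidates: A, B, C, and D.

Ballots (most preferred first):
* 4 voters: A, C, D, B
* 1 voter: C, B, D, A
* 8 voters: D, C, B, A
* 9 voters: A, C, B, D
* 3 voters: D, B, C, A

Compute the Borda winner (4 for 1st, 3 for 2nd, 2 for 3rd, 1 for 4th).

C

A: 4×4 + 1×1 + 8×1 + 9×4 + 3×1 = 64
B: 4×1 + 1×3 + 8×2 + 9×2 + 3×3 = 50
C: 4×3 + 1×4 + 8×3 + 9×3 + 3×2 = 73
D: 4×2 + 1×2 + 8×4 + 9×1 + 3×4 = 63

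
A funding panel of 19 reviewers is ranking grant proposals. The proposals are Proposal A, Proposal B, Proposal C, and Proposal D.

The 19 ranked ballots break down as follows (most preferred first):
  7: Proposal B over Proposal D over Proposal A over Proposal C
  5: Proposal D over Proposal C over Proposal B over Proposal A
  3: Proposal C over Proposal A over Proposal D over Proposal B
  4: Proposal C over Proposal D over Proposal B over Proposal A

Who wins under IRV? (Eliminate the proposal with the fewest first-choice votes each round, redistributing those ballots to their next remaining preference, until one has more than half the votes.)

Proposal C

Round 1: Proposal A 0, Proposal B 7, Proposal C 7, Proposal D 5. Proposal A eliminated.
Round 2: Proposal B 7, Proposal C 7, Proposal D 5. Proposal D eliminated.
Round 3: Proposal B 7, Proposal C 12. Proposal C has a majority (≥10).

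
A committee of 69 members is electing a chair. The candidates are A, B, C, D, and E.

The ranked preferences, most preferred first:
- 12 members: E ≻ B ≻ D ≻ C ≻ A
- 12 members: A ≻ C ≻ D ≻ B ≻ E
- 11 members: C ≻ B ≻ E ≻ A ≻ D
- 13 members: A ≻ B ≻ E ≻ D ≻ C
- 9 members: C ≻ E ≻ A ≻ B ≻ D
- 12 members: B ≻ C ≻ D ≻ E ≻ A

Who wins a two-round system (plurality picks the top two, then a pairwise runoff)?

Round 1 first-place votes: A 25, B 12, C 20, D 0, E 12. A and C advance.
Runoff: A is ranked above C on 25 ballots, C above A on 44.

C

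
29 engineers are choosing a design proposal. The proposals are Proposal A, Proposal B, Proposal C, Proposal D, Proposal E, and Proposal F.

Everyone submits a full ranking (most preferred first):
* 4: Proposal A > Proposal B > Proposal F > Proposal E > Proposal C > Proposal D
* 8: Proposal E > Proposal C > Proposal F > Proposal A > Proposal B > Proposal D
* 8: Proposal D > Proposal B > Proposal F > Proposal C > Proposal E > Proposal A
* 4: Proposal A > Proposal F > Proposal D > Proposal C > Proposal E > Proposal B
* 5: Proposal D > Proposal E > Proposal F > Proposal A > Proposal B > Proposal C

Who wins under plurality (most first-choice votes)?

First-place votes: Proposal A 8, Proposal B 0, Proposal C 0, Proposal D 13, Proposal E 8, Proposal F 0.

Proposal D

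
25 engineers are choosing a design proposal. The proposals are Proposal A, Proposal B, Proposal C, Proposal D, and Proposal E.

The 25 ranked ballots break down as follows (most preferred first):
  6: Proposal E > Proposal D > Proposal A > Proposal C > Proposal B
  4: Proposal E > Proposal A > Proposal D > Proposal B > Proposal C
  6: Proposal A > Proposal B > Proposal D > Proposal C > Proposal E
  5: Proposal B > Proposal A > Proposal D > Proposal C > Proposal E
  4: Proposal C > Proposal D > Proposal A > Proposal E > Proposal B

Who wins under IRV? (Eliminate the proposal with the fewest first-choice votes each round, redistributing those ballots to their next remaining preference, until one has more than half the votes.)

Round 1: Proposal A 6, Proposal B 5, Proposal C 4, Proposal D 0, Proposal E 10. Proposal D eliminated.
Round 2: Proposal A 6, Proposal B 5, Proposal C 4, Proposal E 10. Proposal C eliminated.
Round 3: Proposal A 10, Proposal B 5, Proposal E 10. Proposal B eliminated.
Round 4: Proposal A 15, Proposal E 10. Proposal A has a majority (≥13).

Proposal A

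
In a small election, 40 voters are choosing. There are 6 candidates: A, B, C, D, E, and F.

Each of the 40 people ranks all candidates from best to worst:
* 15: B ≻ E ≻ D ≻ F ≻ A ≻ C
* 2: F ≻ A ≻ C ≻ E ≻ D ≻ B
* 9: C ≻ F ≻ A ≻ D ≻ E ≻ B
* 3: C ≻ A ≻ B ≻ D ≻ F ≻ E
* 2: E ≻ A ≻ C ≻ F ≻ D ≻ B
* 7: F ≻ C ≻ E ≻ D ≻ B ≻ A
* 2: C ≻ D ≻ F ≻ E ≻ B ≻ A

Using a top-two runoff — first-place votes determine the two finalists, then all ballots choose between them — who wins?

C

Round 1 first-place votes: A 0, B 15, C 14, D 0, E 2, F 9. B and C advance.
Runoff: B is ranked above C on 15 ballots, C above B on 25.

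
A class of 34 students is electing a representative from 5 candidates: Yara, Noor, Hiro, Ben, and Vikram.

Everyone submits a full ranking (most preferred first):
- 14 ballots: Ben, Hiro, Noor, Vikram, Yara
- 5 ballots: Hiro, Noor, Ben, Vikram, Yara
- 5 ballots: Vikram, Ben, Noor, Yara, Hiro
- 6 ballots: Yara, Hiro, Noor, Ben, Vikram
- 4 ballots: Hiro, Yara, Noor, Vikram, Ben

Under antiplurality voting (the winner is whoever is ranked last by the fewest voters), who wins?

Noor

Last-place votes: Yara 19, Noor 0, Hiro 5, Ben 4, Vikram 6.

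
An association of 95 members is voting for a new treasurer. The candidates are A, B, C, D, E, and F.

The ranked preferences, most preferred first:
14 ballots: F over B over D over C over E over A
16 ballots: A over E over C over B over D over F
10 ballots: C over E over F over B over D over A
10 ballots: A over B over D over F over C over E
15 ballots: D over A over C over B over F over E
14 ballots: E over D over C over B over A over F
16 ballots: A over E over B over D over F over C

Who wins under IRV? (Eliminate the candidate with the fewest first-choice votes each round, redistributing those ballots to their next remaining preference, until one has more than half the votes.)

Round 1: A 42, B 0, C 10, D 15, E 14, F 14. B eliminated.
Round 2: A 42, C 10, D 15, E 14, F 14. C eliminated.
Round 3: A 42, D 15, E 24, F 14. F eliminated.
Round 4: A 42, D 29, E 24. E eliminated.
Round 5: A 42, D 53. D has a majority (≥48).

D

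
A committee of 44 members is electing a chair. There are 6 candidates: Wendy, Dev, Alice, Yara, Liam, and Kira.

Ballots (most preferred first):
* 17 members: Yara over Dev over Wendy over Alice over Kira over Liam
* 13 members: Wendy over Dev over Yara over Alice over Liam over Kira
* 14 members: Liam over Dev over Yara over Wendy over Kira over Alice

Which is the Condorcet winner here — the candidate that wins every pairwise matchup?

Dev vs Wendy: 31–13
Dev vs Alice: 44–0
Dev vs Yara: 27–17
Dev vs Liam: 30–14
Dev vs Kira: 44–0
Dev beats every other candidate.

Dev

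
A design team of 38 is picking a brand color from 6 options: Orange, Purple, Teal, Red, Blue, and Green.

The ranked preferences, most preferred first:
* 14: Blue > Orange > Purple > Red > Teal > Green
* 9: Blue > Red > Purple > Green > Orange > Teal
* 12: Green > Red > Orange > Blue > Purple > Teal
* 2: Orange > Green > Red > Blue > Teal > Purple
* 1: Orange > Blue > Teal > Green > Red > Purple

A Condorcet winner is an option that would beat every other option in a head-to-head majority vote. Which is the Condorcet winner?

Blue

Blue vs Orange: 23–15
Blue vs Purple: 38–0
Blue vs Teal: 38–0
Blue vs Red: 24–14
Blue vs Green: 24–14
Blue beats every other option.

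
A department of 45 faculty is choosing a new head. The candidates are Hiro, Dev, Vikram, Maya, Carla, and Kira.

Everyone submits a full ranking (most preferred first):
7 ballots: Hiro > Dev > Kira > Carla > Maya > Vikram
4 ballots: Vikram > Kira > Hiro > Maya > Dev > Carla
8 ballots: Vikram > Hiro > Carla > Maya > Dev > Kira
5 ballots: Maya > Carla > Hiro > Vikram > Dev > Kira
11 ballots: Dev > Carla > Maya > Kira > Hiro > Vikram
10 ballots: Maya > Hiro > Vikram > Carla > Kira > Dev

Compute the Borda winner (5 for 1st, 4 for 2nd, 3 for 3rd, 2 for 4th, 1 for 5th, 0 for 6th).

Hiro: 7×5 + 4×3 + 8×4 + 5×3 + 11×1 + 10×4 = 145
Dev: 7×4 + 4×1 + 8×1 + 5×1 + 11×5 + 10×0 = 100
Vikram: 7×0 + 4×5 + 8×5 + 5×2 + 11×0 + 10×3 = 100
Maya: 7×1 + 4×2 + 8×2 + 5×5 + 11×3 + 10×5 = 139
Carla: 7×2 + 4×0 + 8×3 + 5×4 + 11×4 + 10×2 = 122
Kira: 7×3 + 4×4 + 8×0 + 5×0 + 11×2 + 10×1 = 69

Hiro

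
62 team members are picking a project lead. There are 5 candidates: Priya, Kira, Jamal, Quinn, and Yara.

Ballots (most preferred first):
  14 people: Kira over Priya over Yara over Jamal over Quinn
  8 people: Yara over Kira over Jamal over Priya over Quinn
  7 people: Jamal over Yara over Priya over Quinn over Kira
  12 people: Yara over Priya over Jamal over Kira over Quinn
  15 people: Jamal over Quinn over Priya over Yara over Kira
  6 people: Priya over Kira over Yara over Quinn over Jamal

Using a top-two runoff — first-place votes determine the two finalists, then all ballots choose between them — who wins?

Yara

Round 1 first-place votes: Priya 6, Kira 14, Jamal 22, Quinn 0, Yara 20. Jamal and Yara advance.
Runoff: Jamal is ranked above Yara on 22 ballots, Yara above Jamal on 40.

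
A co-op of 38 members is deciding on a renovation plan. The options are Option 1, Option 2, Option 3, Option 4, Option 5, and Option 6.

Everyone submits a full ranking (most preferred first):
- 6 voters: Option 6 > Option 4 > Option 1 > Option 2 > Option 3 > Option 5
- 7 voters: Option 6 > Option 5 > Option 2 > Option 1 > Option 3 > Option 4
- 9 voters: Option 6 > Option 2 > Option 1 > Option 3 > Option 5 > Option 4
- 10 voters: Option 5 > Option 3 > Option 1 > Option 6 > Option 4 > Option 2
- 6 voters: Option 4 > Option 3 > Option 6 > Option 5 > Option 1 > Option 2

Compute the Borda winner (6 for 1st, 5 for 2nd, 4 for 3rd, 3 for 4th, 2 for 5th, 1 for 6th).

Option 1: 6×4 + 7×3 + 9×4 + 10×4 + 6×2 = 133
Option 2: 6×3 + 7×4 + 9×5 + 10×1 + 6×1 = 107
Option 3: 6×2 + 7×2 + 9×3 + 10×5 + 6×5 = 133
Option 4: 6×5 + 7×1 + 9×1 + 10×2 + 6×6 = 102
Option 5: 6×1 + 7×5 + 9×2 + 10×6 + 6×3 = 137
Option 6: 6×6 + 7×6 + 9×6 + 10×3 + 6×4 = 186

Option 6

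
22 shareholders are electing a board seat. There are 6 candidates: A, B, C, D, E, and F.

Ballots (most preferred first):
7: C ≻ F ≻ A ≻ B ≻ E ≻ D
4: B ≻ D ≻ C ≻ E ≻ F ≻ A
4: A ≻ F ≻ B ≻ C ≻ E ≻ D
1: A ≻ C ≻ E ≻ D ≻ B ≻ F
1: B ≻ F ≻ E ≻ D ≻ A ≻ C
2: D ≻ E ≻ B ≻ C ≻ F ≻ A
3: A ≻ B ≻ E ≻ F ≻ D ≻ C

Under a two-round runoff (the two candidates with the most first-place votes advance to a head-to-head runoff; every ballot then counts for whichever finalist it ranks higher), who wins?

C

Round 1 first-place votes: A 8, B 5, C 7, D 2, E 0, F 0. A and C advance.
Runoff: A is ranked above C on 9 ballots, C above A on 13.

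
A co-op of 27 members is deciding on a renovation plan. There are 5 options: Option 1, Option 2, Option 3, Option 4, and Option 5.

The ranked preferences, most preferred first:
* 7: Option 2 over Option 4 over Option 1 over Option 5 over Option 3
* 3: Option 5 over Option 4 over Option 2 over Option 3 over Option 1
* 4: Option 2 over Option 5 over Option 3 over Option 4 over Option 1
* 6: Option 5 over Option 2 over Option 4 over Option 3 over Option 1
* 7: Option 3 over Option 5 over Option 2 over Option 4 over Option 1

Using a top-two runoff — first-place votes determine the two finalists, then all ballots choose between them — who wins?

Option 5

Round 1 first-place votes: Option 1 0, Option 2 11, Option 3 7, Option 4 0, Option 5 9. Option 2 and Option 5 advance.
Runoff: Option 2 is ranked above Option 5 on 11 ballots, Option 5 above Option 2 on 16.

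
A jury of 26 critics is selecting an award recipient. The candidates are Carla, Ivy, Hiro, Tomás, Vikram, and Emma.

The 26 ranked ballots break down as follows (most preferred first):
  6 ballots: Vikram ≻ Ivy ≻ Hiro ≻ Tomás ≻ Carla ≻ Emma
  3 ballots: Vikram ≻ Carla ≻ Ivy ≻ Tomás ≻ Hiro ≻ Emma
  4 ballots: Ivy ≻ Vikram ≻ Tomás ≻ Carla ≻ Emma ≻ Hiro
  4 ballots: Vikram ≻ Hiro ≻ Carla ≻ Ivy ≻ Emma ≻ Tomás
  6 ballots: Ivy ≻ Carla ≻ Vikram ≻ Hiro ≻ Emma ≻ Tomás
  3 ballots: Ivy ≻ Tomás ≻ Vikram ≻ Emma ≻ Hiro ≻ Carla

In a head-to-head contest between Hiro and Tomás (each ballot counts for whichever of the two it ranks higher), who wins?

Hiro is ranked above Tomás on 16 ballots; Tomás above Hiro on 10.

Hiro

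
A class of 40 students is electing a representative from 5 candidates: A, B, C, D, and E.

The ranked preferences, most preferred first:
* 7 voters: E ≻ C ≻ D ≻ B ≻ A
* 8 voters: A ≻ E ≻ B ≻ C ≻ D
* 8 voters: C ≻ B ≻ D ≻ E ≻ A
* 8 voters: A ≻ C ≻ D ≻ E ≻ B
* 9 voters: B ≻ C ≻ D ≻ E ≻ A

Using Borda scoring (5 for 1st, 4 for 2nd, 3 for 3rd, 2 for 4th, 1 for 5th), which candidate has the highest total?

A: 7×1 + 8×5 + 8×1 + 8×5 + 9×1 = 104
B: 7×2 + 8×3 + 8×4 + 8×1 + 9×5 = 123
C: 7×4 + 8×2 + 8×5 + 8×4 + 9×4 = 152
D: 7×3 + 8×1 + 8×3 + 8×3 + 9×3 = 104
E: 7×5 + 8×4 + 8×2 + 8×2 + 9×2 = 117

C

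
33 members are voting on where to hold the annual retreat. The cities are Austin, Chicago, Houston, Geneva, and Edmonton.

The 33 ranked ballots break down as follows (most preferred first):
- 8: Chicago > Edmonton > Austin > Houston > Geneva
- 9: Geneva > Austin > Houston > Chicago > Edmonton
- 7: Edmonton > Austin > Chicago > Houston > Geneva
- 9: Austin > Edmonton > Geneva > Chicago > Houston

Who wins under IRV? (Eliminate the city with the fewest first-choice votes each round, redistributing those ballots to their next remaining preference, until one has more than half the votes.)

Round 1: Austin 9, Chicago 8, Houston 0, Geneva 9, Edmonton 7. Houston eliminated.
Round 2: Austin 9, Chicago 8, Geneva 9, Edmonton 7. Edmonton eliminated.
Round 3: Austin 16, Chicago 8, Geneva 9. Chicago eliminated.
Round 4: Austin 24, Geneva 9. Austin has a majority (≥17).

Austin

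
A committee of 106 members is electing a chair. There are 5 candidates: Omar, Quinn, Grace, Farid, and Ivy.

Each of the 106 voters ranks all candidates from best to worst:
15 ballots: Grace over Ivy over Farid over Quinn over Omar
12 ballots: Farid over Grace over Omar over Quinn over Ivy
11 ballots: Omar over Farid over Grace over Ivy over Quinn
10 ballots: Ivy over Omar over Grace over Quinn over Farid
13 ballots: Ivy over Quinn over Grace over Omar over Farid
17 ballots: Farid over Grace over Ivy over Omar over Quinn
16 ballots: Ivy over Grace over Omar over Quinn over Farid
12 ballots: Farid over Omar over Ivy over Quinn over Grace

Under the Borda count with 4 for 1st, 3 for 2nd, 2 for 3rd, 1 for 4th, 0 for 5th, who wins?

Omar: 15×0 + 12×2 + 11×4 + 10×3 + 13×1 + 17×1 + 16×2 + 12×3 = 196
Quinn: 15×1 + 12×1 + 11×0 + 10×1 + 13×3 + 17×0 + 16×1 + 12×1 = 104
Grace: 15×4 + 12×3 + 11×2 + 10×2 + 13×2 + 17×3 + 16×3 + 12×0 = 263
Farid: 15×2 + 12×4 + 11×3 + 10×0 + 13×0 + 17×4 + 16×0 + 12×4 = 227
Ivy: 15×3 + 12×0 + 11×1 + 10×4 + 13×4 + 17×2 + 16×4 + 12×2 = 270

Ivy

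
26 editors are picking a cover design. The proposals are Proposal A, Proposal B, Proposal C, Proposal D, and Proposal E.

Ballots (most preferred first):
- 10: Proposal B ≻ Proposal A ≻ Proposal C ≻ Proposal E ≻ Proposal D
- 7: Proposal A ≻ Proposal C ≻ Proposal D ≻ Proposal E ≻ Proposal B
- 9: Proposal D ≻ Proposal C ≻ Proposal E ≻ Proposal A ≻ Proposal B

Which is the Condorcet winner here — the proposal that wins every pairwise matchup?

Proposal A vs Proposal B: 16–10
Proposal A vs Proposal C: 17–9
Proposal A vs Proposal D: 17–9
Proposal A vs Proposal E: 17–9
Proposal A beats every other proposal.

Proposal A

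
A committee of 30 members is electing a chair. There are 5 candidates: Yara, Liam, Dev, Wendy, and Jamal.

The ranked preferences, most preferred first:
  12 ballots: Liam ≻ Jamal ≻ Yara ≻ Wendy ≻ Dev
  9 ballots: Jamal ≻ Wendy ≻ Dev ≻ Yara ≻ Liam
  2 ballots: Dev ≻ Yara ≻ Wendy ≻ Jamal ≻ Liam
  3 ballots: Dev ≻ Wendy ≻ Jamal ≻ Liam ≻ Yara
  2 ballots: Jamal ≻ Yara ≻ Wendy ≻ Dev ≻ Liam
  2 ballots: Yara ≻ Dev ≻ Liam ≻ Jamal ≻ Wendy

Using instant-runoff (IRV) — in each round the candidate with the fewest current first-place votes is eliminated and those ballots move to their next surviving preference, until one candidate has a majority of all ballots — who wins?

Jamal

Round 1: Yara 2, Liam 12, Dev 5, Wendy 0, Jamal 11. Wendy eliminated.
Round 2: Yara 2, Liam 12, Dev 5, Jamal 11. Yara eliminated.
Round 3: Liam 12, Dev 7, Jamal 11. Dev eliminated.
Round 4: Liam 14, Jamal 16. Jamal has a majority (≥16).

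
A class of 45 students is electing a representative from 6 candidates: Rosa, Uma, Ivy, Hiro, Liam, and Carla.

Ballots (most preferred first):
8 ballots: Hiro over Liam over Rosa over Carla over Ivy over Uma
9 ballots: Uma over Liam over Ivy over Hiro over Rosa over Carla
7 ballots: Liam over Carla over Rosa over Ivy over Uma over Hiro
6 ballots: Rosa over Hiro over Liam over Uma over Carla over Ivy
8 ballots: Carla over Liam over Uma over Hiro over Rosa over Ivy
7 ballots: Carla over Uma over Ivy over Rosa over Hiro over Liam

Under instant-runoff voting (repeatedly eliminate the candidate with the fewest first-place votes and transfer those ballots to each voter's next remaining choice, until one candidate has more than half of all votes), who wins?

Round 1: Rosa 6, Uma 9, Ivy 0, Hiro 8, Liam 7, Carla 15. Ivy eliminated.
Round 2: Rosa 6, Uma 9, Hiro 8, Liam 7, Carla 15. Rosa eliminated.
Round 3: Uma 9, Hiro 14, Liam 7, Carla 15. Liam eliminated.
Round 4: Uma 9, Hiro 14, Carla 22. Uma eliminated.
Round 5: Hiro 23, Carla 22. Hiro has a majority (≥23).

Hiro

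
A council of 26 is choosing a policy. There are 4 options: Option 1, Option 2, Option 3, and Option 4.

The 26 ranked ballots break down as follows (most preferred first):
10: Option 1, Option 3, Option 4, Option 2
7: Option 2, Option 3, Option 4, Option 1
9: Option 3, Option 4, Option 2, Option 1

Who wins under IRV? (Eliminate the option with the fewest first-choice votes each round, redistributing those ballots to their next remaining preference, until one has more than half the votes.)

Round 1: Option 1 10, Option 2 7, Option 3 9, Option 4 0. Option 4 eliminated.
Round 2: Option 1 10, Option 2 7, Option 3 9. Option 2 eliminated.
Round 3: Option 1 10, Option 3 16. Option 3 has a majority (≥14).

Option 3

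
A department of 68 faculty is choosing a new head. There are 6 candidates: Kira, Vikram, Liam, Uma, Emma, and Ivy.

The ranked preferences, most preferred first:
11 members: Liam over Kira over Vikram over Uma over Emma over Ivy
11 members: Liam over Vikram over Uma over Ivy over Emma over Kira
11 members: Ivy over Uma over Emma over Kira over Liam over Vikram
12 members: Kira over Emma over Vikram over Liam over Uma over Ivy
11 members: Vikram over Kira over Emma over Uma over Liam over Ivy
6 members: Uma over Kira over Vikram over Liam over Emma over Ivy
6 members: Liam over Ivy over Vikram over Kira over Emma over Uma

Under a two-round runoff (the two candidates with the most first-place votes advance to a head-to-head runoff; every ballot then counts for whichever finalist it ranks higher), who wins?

Kira

Round 1 first-place votes: Kira 12, Vikram 11, Liam 28, Uma 6, Emma 0, Ivy 11. Liam and Kira advance.
Runoff: Liam is ranked above Kira on 28 ballots, Kira above Liam on 40.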